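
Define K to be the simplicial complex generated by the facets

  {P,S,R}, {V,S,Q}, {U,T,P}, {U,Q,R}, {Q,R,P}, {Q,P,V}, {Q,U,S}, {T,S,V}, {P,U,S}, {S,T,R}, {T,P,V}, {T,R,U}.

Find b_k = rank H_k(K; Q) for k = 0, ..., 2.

Order the vertices as P < Q < R < S < T < U < V. Listing each simplex with vertices in this order, K has dimension 2 with simplices:

  0-simplices (7): P, Q, R, S, T, U, V
  1-simplices (18): PQ, PR, PS, PT, PU, PV, QR, QS, QU, QV, RS, RT, RU, ST, SU, SV, TU, TV
  2-simplices (12): PQR, PQV, PRS, PSU, PTU, PTV, QRU, QSU, QSV, RST, RTU, STV

Hence C_0 ≅ Z^7, C_1 ≅ Z^18, C_2 ≅ Z^12.

∂_1: C_1 → C_0 is given by ∂[p,q] = [q] − [p]. For instance
  ∂PV = V − P.
The resulting 7×18 matrix has rank 6, and its Smith normal form has invariant factors (1,1,1,1,1,1).

∂_2: C_2 → C_1 maps a triangle to the signed sum of its edges. For instance
  ∂PTV = TV − PV + PT,
  ∂PQR = QR − PR + PQ.
The 18×12 boundary matrix has rank 12 and Smith normal form diag(1,1,1,1,1,1,1,1,1,1,1,2).

From H_k ≅ ker(∂_k) / im(∂_{k+1}) we obtain:

  H_0: rank C_0 − rank ∂_1 = 7 − 6 = 1, and the invariant factors of ∂_1 are all 1, so H_0 = Z.
  H_1: rank ker ∂_1 − rank ∂_2 = (18 − 6) − 12 = 0, and ∂_2 has invariant factor 2 > 1, so H_1 = Z/2Z.
  H_2: rank ker ∂_2 − rank ∂_3 = (12 − 12) − 0 = 0, and there is no ∂_3, so H_2 = 0.

Hence the Betti numbers are b_0 = 1, b_1 = 0, b_2 = 0.

b_0 = 1, b_1 = 0, b_2 = 0.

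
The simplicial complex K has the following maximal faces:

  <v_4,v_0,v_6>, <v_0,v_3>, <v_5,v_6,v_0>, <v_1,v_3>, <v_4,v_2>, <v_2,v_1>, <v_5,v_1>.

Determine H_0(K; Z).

H_0 ≅ Z.

We work with the vertex ordering v_0 < v_1 < v_2 < v_3 < v_4 < v_5 < v_6. The simplices of K, each written with vertices in increasing order, are:

  0-simplices (7): [v_0], [v_1], [v_2], [v_3], [v_4], [v_5], [v_6]
  1-simplices (10): [v_0,v_3], [v_0,v_4], [v_0,v_5], [v_0,v_6], [v_1,v_2], [v_1,v_3], [v_1,v_5], [v_2,v_4], [v_4,v_6], [v_5,v_6]
  2-simplices (2): [v_0,v_4,v_6], [v_0,v_5,v_6]

Hence C_0 ≅ Z^7, C_1 ≅ Z^10, C_2 ≅ Z^2.

∂_1: C_1 → C_0 sends each edge [p,q] (with p < q) to q − p. For instance
  ∂[v_1,v_3] = [v_3] − [v_1].
The resulting 7×10 matrix has rank 6, and its Smith normal form has invariant factors (1,1,1,1,1,1).

∂_2: C_2 → C_1 maps a triangle to the signed sum of its edges. For instance
  ∂[v_0,v_4,v_6] = [v_4,v_6] − [v_0,v_6] + [v_0,v_4],
  ∂[v_0,v_5,v_6] = [v_5,v_6] − [v_0,v_6] + [v_0,v_5].
The 10×2 boundary matrix has rank 2 and Smith normal form diag(1,1).

From H_k ≅ ker(∂_k) / im(∂_{k+1}) we obtain:

  H_0: rank C_0 − rank ∂_1 = 7 − 6 = 1, and the invariant factors of ∂_1 are all 1, so H_0 = Z.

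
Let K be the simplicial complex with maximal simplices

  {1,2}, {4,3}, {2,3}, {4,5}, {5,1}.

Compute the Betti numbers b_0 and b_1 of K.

Order the vertices as 1 < 2 < 3 < 4 < 5. Listing each simplex with vertices in this order, K has dimension 1 with simplices:

  0-simplices (5): [1], [2], [3], [4], [5]
  1-simplices (5): [1,2], [1,5], [2,3], [3,4], [4,5]

giving chain groups C_0 ≅ Z^5, C_1 ≅ Z^5.

Boundary ∂_1: C_1 → C_0 maps an edge to its endpoints' difference, ∂[p,q] = q − p. For instance
  ∂[1,5] = [5] − [1].
As a 5×5 matrix over Z this has rank 4, with invariant factors (1,1,1,1).

Reading off H_k = ker ∂_k / im ∂_{k+1}:

  H_0: rank C_0 − rank ∂_1 = 5 − 4 = 1, and the invariant factors of ∂_1 are all 1, so H_0 = Z.
  H_1: rank ker ∂_1 − rank ∂_2 = (5 − 4) − 0 = 1, and there is no ∂_2, so H_1 = Z.

Hence the Betti numbers are b_0 = 1, b_1 = 1.

b_0 = 1, b_1 = 1.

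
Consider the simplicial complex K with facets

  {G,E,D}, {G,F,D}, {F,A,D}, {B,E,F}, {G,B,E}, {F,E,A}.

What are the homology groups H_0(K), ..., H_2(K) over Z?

Order the vertices as A < B < D < E < F < G. Listing each simplex with vertices in this order, K has dimension 2 with simplices:

  0-simplices (6): A, B, D, E, F, G
  1-simplices (12): AD, AE, AF, BE, BF, BG, DE, DF, DG, EF, EG, FG
  2-simplices (6): ADF, AEF, BEF, BEG, DEG, DFG

Hence C_0 ≅ Z^6, C_1 ≅ Z^12, C_2 ≅ Z^6.

The boundary map ∂_1: C_1 → C_0 sends each edge [p,q] (with p < q) to q − p. For instance
  ∂BG = G − B.
As a 6×12 matrix over Z this has rank 5, with invariant factors (1,1,1,1,1).

The boundary map ∂_2: C_2 → C_1 sends each 2-simplex [p,q,r] to [q,r] − [p,r] + [p,q]. For instance
  ∂DEG = EG − DG + DE,
  ∂DFG = FG − DG + DF.
The resulting 12×6 matrix has rank 6, and its Smith normal form has invariant factors (1,1,1,1,1,1).

From H_k ≅ ker(∂_k) / im(∂_{k+1}) we obtain:

  H_0: rank C_0 − rank ∂_1 = 6 − 5 = 1, and the invariant factors of ∂_1 are all 1, so H_0 = Z.
  H_1: rank ker ∂_1 − rank ∂_2 = (12 − 5) − 6 = 1, and the invariant factors of ∂_2 are all 1, so H_1 = Z.
  H_2: rank ker ∂_2 − rank ∂_3 = (6 − 6) − 0 = 0, and there is no ∂_3, so H_2 = 0.

As a check, the Euler characteristic is 6 − 12 + 6 = 0, which agrees with 1 − 1 + 0 = 0.
(K is a triangulation of the cylinder S^1 x I.)

H_0 ≅ Z,  H_1 ≅ Z,  H_2 = 0.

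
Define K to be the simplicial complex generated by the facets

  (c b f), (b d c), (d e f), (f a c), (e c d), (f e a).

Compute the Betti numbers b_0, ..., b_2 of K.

b_0 = 1, b_1 = 1, b_2 = 0.

Order the vertices as a < b < c < d < e < f. Listing each simplex with vertices in this order, K has dimension 2 with simplices:

  0-simplices (6): a, b, c, d, e, f
  1-simplices (12): ac, ae, af, bc, bd, bf, cd, ce, cf, de, df, ef
  2-simplices (6): acf, aef, bcd, bcf, cde, def

so the chain groups are C_0 ≅ Z^6, C_1 ≅ Z^12, C_2 ≅ Z^6.

The boundary map ∂_1: C_1 → C_0 sends each edge [p,q] (with p < q) to q − p.
The 6×12 boundary matrix has rank 5 and Smith normal form diag(1,1,1,1,1).

The boundary map ∂_2: C_2 → C_1 acts by ∂[p,q,r] = [q,r] − [p,r] + [p,q]. For instance
  ∂acf = cf − af + ac,
  ∂aef = ef − af + ae.
The resulting 12×6 matrix has rank 6, and its Smith normal form has invariant factors (1,1,1,1,1,1).

From H_k ≅ ker(∂_k) / im(∂_{k+1}) we obtain:

  H_0: rank C_0 − rank ∂_1 = 6 − 5 = 1, and the invariant factors of ∂_1 are all 1, so H_0 = Z.
  H_1: rank ker ∂_1 − rank ∂_2 = (12 − 5) − 6 = 1, and the invariant factors of ∂_2 are all 1, so H_1 = Z.
  H_2: rank ker ∂_2 − rank ∂_3 = (6 − 6) − 0 = 0, and there is no ∂_3, so H_2 = 0.

As a check, the Euler characteristic is 6 − 12 + 6 = 0, which agrees with 1 − 1 + 0 = 0.
(K is a triangulation of the cylinder S^1 x I.)

Hence the Betti numbers are b_0 = 1, b_1 = 1, b_2 = 0.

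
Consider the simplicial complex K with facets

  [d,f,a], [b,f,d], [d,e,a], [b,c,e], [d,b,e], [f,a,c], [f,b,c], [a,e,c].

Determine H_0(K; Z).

H_0 = Z.

Fix the vertex order a < b < c < d < e < f and write every simplex with vertices in increasing order. Then dim K = 2 and the simplices of K are:

  0-simplices (6): a, b, c, d, e, f
  1-simplices (12): ac, ad, ae, af, bc, bd, be, bf, ce, cf, de, df
  2-simplices (8): ace, acf, ade, adf, bce, bcf, bde, bdf

so the chain groups are C_0 ≅ Z^6, C_1 ≅ Z^12, C_2 ≅ Z^8.

Boundary ∂_1: C_1 → C_0 maps an edge to its endpoints' difference, ∂[p,q] = q − p.
The 6×12 boundary matrix has rank 5 and Smith normal form diag(1,1,1,1,1).

∂_2: C_2 → C_1 acts by ∂[p,q,r] = [q,r] − [p,r] + [p,q]. For instance
  ∂bde = de − be + bd,
  ∂bcf = cf − bf + bc.
This gives a 12×8 integer matrix of rank 7; reducing to Smith normal form yields diagonal entries (1,1,1,1,1,1,1).

From H_k ≅ ker(∂_k) / im(∂_{k+1}) we obtain:

  H_0: rank C_0 − rank ∂_1 = 6 − 5 = 1, and the invariant factors of ∂_1 are all 1, so H_0 ≅ Z.

(K is a triangulation of the 2-sphere S^2.)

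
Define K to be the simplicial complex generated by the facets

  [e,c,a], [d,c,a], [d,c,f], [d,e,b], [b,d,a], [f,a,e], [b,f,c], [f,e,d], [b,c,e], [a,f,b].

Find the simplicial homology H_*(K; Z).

H_0 = Z,  H_1 = Z/2,  H_2 = 0.

We work with the vertex ordering a < b < c < d < e < f. The simplices of K, each written with vertices in increasing order, are:

  0-simplices (6): a, b, c, d, e, f
  1-simplices (15): ab, ac, ad, ae, af, bc, bd, be, bf, cd, ce, cf, de, df, ef
  2-simplices (10): abd, abf, acd, ace, aef, bce, bcf, bde, cdf, def

so the chain groups are C_0 ≅ Z^6, C_1 ≅ Z^15, C_2 ≅ Z^10.

∂_1: C_1 → C_0 sends each edge [p,q] (with p < q) to q − p. For instance
  ∂bf = f − b.
The resulting 6×15 matrix has rank 5, and its Smith normal form has invariant factors (1,1,1,1,1).

The boundary map ∂_2: C_2 → C_1 acts by ∂[p,q,r] = [q,r] − [p,r] + [p,q]. For instance
  ∂acd = cd − ad + ac,
  ∂bde = de − be + bd.
The resulting 15×10 matrix has rank 10, and its Smith normal form has invariant factors (1,1,1,1,1,1,1,1,1,2).

Now H_k = ker ∂_k / im ∂_{k+1}, so:

  H_0: rank C_0 − rank ∂_1 = 6 − 5 = 1, and the invariant factors of ∂_1 are all 1, so H_0 = Z.
  H_1: rank ker ∂_1 − rank ∂_2 = (15 − 5) − 10 = 0, and ∂_2 has invariant factor 2 > 1, so H_1 = Z/2.
  H_2: rank ker ∂_2 − rank ∂_3 = (10 − 10) − 0 = 0, and there is no ∂_3, so H_2 = 0.

As a check, the Euler characteristic is 6 − 15 + 10 = 1, which agrees with 1 − 0 + 0 = 1.
(K is a triangulation of the real projective plane RP^2.)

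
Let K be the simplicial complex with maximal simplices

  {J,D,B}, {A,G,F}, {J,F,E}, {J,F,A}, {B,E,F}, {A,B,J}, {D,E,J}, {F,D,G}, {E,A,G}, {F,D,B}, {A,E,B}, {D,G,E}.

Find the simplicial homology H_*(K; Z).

Fix the vertex order A < B < D < E < F < G < J and write every simplex with vertices in increasing order. Then dim K = 2 and the simplices of K are:

  0-simplices (7): A, B, D, E, F, G, J
  1-simplices (18): AB, AE, AF, AG, AJ, BD, BE, BF, BJ, DE, DF, DG, DJ, EF, EG, EJ, FG, FJ
  2-simplices (12): ABE, ABJ, AEG, AFG, AFJ, BDF, BDJ, BEF, DEG, DEJ, DFG, EFJ

giving chain groups C_0 ≅ Z^7, C_1 ≅ Z^18, C_2 ≅ Z^12.

Boundary ∂_1: C_1 → C_0 sends each edge [p,q] (with p < q) to q − p.
The resulting 7×18 matrix has rank 6, and its Smith normal form has invariant factors (1,1,1,1,1,1).

Boundary ∂_2: C_2 → C_1 acts by ∂[p,q,r] = [q,r] − [p,r] + [p,q]. For instance
  ∂ABE = BE − AE + AB,
  ∂DEJ = EJ − DJ + DE.
This gives a 18×12 integer matrix of rank 12; reducing to Smith normal form yields diagonal entries (1,1,1,1,1,1,1,1,1,1,1,2).

Now H_k = ker ∂_k / im ∂_{k+1}, so:

  H_0: rank C_0 − rank ∂_1 = 7 − 6 = 1, and the invariant factors of ∂_1 are all 1, so H_0 = Z.
  H_1: rank ker ∂_1 − rank ∂_2 = (18 − 6) − 12 = 0, and ∂_2 has invariant factor 2 > 1, so H_1 = Z/2.
  H_2: rank ker ∂_2 − rank ∂_3 = (12 − 12) − 0 = 0, and there is no ∂_3, so H_2 = 0.

As a check, the Euler characteristic is 7 − 18 + 12 = 1, which agrees with 1 − 0 + 0 = 1.

H_0 = Z,  H_1 = Z/2,  H_2 = 0.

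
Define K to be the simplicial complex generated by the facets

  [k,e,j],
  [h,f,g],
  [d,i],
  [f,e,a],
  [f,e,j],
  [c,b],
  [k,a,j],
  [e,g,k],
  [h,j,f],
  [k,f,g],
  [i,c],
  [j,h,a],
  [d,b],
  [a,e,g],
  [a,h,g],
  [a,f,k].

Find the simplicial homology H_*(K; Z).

Take the total order a < b < c < d < e < f < g < h < i < j < k on the vertex set. Then K (dimension 2) consists of the simplices:

  0-simplices (11): a, b, c, d, e, f, g, h, i, j, k
  1-simplices (22): ae, af, ag, ah, aj, ak, bc, bd, ci, di, ef, eg, ej, ek, fg, fh, fj, fk, gh, gk, hj, jk
  2-simplices (12): aef, aeg, afk, agh, ahj, ajk, efj, egk, ejk, fgh, fgk, fhj

Hence C_0 ≅ Z^11, C_1 ≅ Z^22, C_2 ≅ Z^12.

Boundary ∂_1: C_1 → C_0 sends each edge [p,q] (with p < q) to q − p.
This gives a 11×22 integer matrix of rank 9; reducing to Smith normal form yields diagonal entries (1,1,1,1,1,1,1,1,1).

∂_2: C_2 → C_1 sends each 2-simplex [p,q,r] to [q,r] − [p,r] + [p,q]. For instance
  ∂fgh = gh − fh + fg,
  ∂ejk = jk − ek + ej.
This gives a 22×12 integer matrix of rank 12; reducing to Smith normal form yields diagonal entries (1,1,1,1,1,1,1,1,1,1,1,2).

Reading off H_k = ker ∂_k / im ∂_{k+1}:

  H_0: rank C_0 − rank ∂_1 = 11 − 9 = 2, and the invariant factors of ∂_1 are all 1, so H_0 ≅ Z^2.
  H_1: rank ker ∂_1 − rank ∂_2 = (22 − 9) − 12 = 1, and ∂_2 has invariant factor 2 > 1, so H_1 ≅ Z × Z/2.
  H_2: rank ker ∂_2 − rank ∂_3 = (12 − 12) − 0 = 0, and there is no ∂_3, so H_2 ≅ 0.

As a check, the Euler characteristic is 11 − 22 + 12 = 1, which agrees with 2 − 1 + 0 = 1.

H_0 ≅ Z^2,  H_1 ≅ Z × Z/2,  H_2 = 0.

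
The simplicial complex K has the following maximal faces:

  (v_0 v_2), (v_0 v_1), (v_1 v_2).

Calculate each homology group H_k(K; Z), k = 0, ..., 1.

Order the vertices as v_0 < v_1 < v_2. Listing each simplex with vertices in this order, K has dimension 1 with simplices:

  0-simplices (3): [v_0], [v_1], [v_2]
  1-simplices (3): [v_0,v_1], [v_0,v_2], [v_1,v_2]

so the chain groups are C_0 ≅ Z^3, C_1 ≅ Z^3.

The boundary map ∂_1: C_1 → C_0 maps an edge to its endpoints' difference, ∂[p,q] = q − p. For instance
  ∂[v_0,v_1] = [v_1] − [v_0].
As a 3×3 matrix over Z this has rank 2, with invariant factors (1,1).

Computing H_k = (kernel of ∂_k) / (image of ∂_{k+1}):

  H_0: rank C_0 − rank ∂_1 = 3 − 2 = 1, and the invariant factors of ∂_1 are all 1, so H_0 = Z.
  H_1: rank ker ∂_1 − rank ∂_2 = (3 − 2) − 0 = 1, and there is no ∂_2, so H_1 = Z.

As a check, the Euler characteristic is 3 − 3 = 0, which agrees with 1 − 1 = 0.

H_0 ≅ Z,  H_1 ≅ Z.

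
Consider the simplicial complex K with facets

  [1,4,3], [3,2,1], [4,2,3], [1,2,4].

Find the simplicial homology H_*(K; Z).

Order the vertices as 1 < 2 < 3 < 4. Listing each simplex with vertices in this order, K has dimension 2 with simplices:

  0-simplices (4): [1], [2], [3], [4]
  1-simplices (6): [1,2], [1,3], [1,4], [2,3], [2,4], [3,4]
  2-simplices (4): [1,2,3], [1,2,4], [1,3,4], [2,3,4]

giving chain groups C_0 ≅ Z^4, C_1 ≅ Z^6, C_2 ≅ Z^4.

The boundary map ∂_1: C_1 → C_0 maps an edge to its endpoints' difference, ∂[p,q] = q − p. For instance
  ∂[1,2] = [2] − [1].
The 4×6 boundary matrix has rank 3 and Smith normal form diag(1,1,1).

The boundary map ∂_2: C_2 → C_1 sends each 2-simplex [p,q,r] to [q,r] − [p,r] + [p,q]. For instance
  ∂[1,3,4] = [3,4] − [1,4] + [1,3],
  ∂[1,2,4] = [2,4] − [1,4] + [1,2].
The 6×4 boundary matrix has rank 3 and Smith normal form diag(1,1,1).

Computing H_k = (kernel of ∂_k) / (image of ∂_{k+1}):

  H_0: rank C_0 − rank ∂_1 = 4 − 3 = 1, and the invariant factors of ∂_1 are all 1, so H_0 ≅ Z.
  H_1: rank ker ∂_1 − rank ∂_2 = (6 − 3) − 3 = 0, and the invariant factors of ∂_2 are all 1, so H_1 ≅ 0.
  H_2: rank ker ∂_2 − rank ∂_3 = (4 − 3) − 0 = 1, and there is no ∂_3, so H_2 ≅ Z.

As a check, the Euler characteristic is 4 − 6 + 4 = 2, which agrees with 1 − 0 + 1 = 2.
(K is a triangulation of the 2-sphere S^2.)

H_0 = Z,  H_1 = 0,  H_2 = Z.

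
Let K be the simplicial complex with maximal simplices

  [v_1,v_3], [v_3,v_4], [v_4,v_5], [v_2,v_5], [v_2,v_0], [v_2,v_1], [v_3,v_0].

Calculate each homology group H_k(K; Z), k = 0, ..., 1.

H_0 = Z,  H_1 = Z^2.

We work with the vertex ordering v_0 < v_1 < v_2 < v_3 < v_4 < v_5. The simplices of K, each written with vertices in increasing order, are:

  0-simplices (6): [v_0], [v_1], [v_2], [v_3], [v_4], [v_5]
  1-simplices (7): [v_0,v_2], [v_0,v_3], [v_1,v_2], [v_1,v_3], [v_2,v_5], [v_3,v_4], [v_4,v_5]

Hence C_0 ≅ Z^6, C_1 ≅ Z^7.

The boundary map ∂_1: C_1 → C_0 sends each edge [p,q] (with p < q) to q − p.
As a 6×7 matrix over Z this has rank 5, with invariant factors (1,1,1,1,1).

Reading off H_k = ker ∂_k / im ∂_{k+1}:

  H_0: rank C_0 − rank ∂_1 = 6 − 5 = 1, and the invariant factors of ∂_1 are all 1, so H_0 ≅ Z.
  H_1: rank ker ∂_1 − rank ∂_2 = (7 − 5) − 0 = 2, and there is no ∂_2, so H_1 ≅ Z^2.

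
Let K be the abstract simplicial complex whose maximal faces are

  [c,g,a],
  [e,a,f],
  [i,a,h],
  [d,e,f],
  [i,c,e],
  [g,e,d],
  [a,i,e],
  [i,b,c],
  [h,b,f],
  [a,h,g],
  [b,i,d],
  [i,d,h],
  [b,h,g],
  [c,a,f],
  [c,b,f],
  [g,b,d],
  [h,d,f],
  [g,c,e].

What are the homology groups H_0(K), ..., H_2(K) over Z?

Order the vertices as a < b < c < d < e < f < g < h < i. Listing each simplex with vertices in this order, K has dimension 2 with simplices:

  0-simplices (9): a, b, c, d, e, f, g, h, i
  1-simplices (27): ac, ae, af, ag, ah, ai, bc, bd, bf, bg, bh, bi, ce, cf, cg, ci, de, df, dg, dh, di, ef, eg, ei, fh, gh, hi
  2-simplices (18): acf, acg, aef, aei, agh, ahi, bcf, bci, bdg, bdi, bfh, bgh, ceg, cei, def, deg, dfh, dhi

Hence C_0 ≅ Z^9, C_1 ≅ Z^27, C_2 ≅ Z^18.

Boundary ∂_1: C_1 → C_0 maps an edge to its endpoints' difference, ∂[p,q] = q − p.
This gives a 9×27 integer matrix of rank 8; reducing to Smith normal form yields diagonal entries (1,1,1,1,1,1,1,1).

∂_2: C_2 → C_1 sends each 2-simplex [p,q,r] to [q,r] − [p,r] + [p,q]. For instance
  ∂bgh = gh − bh + bg,
  ∂aei = ei − ai + ae.
This gives a 27×18 integer matrix of rank 18; reducing to Smith normal form yields diagonal entries (1,1,1,1,1,1,1,1,1,1,1,1,1,1,1,1,1,2).

Now H_k = ker ∂_k / im ∂_{k+1}, so:

  H_0: rank C_0 − rank ∂_1 = 9 − 8 = 1, and the invariant factors of ∂_1 are all 1, so H_0 = Z.
  H_1: rank ker ∂_1 − rank ∂_2 = (27 − 8) − 18 = 1, and ∂_2 has invariant factor 2 > 1, so H_1 = Z ⊕ Z/2Z.
  H_2: rank ker ∂_2 − rank ∂_3 = (18 − 18) − 0 = 0, and there is no ∂_3, so H_2 = 0.

As a check, the Euler characteristic is 9 − 27 + 18 = 0, which agrees with 1 − 1 + 0 = 0.

H_0 ≅ Z,  H_1 ≅ Z ⊕ Z/2Z,  H_2 = 0.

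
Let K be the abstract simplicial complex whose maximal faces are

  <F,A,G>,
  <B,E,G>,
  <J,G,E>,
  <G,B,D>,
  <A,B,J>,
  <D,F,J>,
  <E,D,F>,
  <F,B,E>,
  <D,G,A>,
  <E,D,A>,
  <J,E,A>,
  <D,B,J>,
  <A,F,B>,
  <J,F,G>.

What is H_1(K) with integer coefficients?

Order the vertices as A < B < D < E < F < G < J. Listing each simplex with vertices in this order, K has dimension 2 with simplices:

  0-simplices (7): A, B, D, E, F, G, J
  1-simplices (21): AB, AD, AE, AF, AG, AJ, BD, BE, BF, BG, BJ, DE, DF, DG, DJ, EF, EG, EJ, FG, FJ, GJ
  2-simplices (14): ABF, ABJ, ADE, ADG, AEJ, AFG, BDG, BDJ, BEF, BEG, DEF, DFJ, EGJ, FGJ

so the chain groups are C_0 ≅ Z^7, C_1 ≅ Z^21, C_2 ≅ Z^14.

The boundary map ∂_1: C_1 → C_0 maps an edge to its endpoints' difference, ∂[p,q] = q − p. For instance
  ∂EF = F − E.
The resulting 7×21 matrix has rank 6, and its Smith normal form has invariant factors (1,1,1,1,1,1).

∂_2: C_2 → C_1 maps a triangle to the signed sum of its edges. For instance
  ∂BEG = EG − BG + BE,
  ∂EGJ = GJ − EJ + EG.
The resulting 21×14 matrix has rank 13, and its Smith normal form has invariant factors (1,1,1,1,1,1,1,1,1,1,1,1,1).

From H_k ≅ ker(∂_k) / im(∂_{k+1}) we obtain:

  H_1: rank ker ∂_1 − rank ∂_2 = (21 − 6) − 13 = 2, and the invariant factors of ∂_2 are all 1, so H_1 = Z^2.

H_1 ≅ Z^2.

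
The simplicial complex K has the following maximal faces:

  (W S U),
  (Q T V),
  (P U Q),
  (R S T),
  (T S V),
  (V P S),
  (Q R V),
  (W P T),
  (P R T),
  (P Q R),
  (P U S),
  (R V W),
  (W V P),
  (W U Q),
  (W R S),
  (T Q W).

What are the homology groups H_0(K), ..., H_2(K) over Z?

H_0 = Z,  H_1 = Z^2,  H_2 = Z.

Take the total order P < Q < R < S < T < U < V < W on the vertex set. Then K (dimension 2) consists of the simplices:

  0-simplices (8): P, Q, R, S, T, U, V, W
  1-simplices (24): PQ, PR, PS, PT, PU, PV, PW, QR, QT, QU, QV, QW, RS, RT, RV, RW, ST, SU, SV, SW, TV, TW, UW, VW
  2-simplices (16): PQR, PQU, PRT, PSU, PSV, PTW, PVW, QRV, QTV, QTW, QUW, RST, RSW, RVW, STV, SUW

so the chain groups are C_0 ≅ Z^8, C_1 ≅ Z^24, C_2 ≅ Z^16.

The boundary map ∂_1: C_1 → C_0 is given by ∂[p,q] = [q] − [p]. For instance
  ∂SU = U − S.
As a 8×24 matrix over Z this has rank 7, with invariant factors (1,1,1,1,1,1,1).

Boundary ∂_2: C_2 → C_1 maps a triangle to the signed sum of its edges. For instance
  ∂PQU = QU − PU + PQ,
  ∂PSV = SV − PV + PS.
The 24×16 boundary matrix has rank 15 and Smith normal form diag(1,1,1,1,1,1,1,1,1,1,1,1,1,1,1).

Reading off H_k = ker ∂_k / im ∂_{k+1}:

  H_0: rank C_0 − rank ∂_1 = 8 − 7 = 1, and the invariant factors of ∂_1 are all 1, so H_0 ≅ Z.
  H_1: rank ker ∂_1 − rank ∂_2 = (24 − 7) − 15 = 2, and the invariant factors of ∂_2 are all 1, so H_1 ≅ Z^2.
  H_2: rank ker ∂_2 − rank ∂_3 = (16 − 15) − 0 = 1, and there is no ∂_3, so H_2 ≅ Z.

As a check, the Euler characteristic is 8 − 24 + 16 = 0, which agrees with 1 − 2 + 1 = 0.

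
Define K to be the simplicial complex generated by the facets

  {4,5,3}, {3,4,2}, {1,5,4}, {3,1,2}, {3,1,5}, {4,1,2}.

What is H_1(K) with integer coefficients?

H_1 = 0.

Fix the vertex order 1 < 2 < 3 < 4 < 5 and write every simplex with vertices in increasing order. Then dim K = 2 and the simplices of K are:

  0-simplices (5): [1], [2], [3], [4], [5]
  1-simplices (9): [1,2], [1,3], [1,4], [1,5], [2,3], [2,4], [3,4], [3,5], [4,5]
  2-simplices (6): [1,2,3], [1,2,4], [1,3,5], [1,4,5], [2,3,4], [3,4,5]

so the chain groups are C_0 ≅ Z^5, C_1 ≅ Z^9, C_2 ≅ Z^6.

The boundary map ∂_1: C_1 → C_0 maps an edge to its endpoints' difference, ∂[p,q] = q − p.
The resulting 5×9 matrix has rank 4, and its Smith normal form has invariant factors (1,1,1,1).

Boundary ∂_2: C_2 → C_1 sends each 2-simplex [p,q,r] to [q,r] − [p,r] + [p,q]. For instance
  ∂[1,2,3] = [2,3] − [1,3] + [1,2],
  ∂[1,2,4] = [2,4] − [1,4] + [1,2].
This gives a 9×6 integer matrix of rank 5; reducing to Smith normal form yields diagonal entries (1,1,1,1,1).

From H_k ≅ ker(∂_k) / im(∂_{k+1}) we obtain:

  H_1: rank ker ∂_1 − rank ∂_2 = (9 − 4) − 5 = 0, and the invariant factors of ∂_2 are all 1, so H_1 ≅ 0.

(K is a triangulation of the 2-sphere S^2.)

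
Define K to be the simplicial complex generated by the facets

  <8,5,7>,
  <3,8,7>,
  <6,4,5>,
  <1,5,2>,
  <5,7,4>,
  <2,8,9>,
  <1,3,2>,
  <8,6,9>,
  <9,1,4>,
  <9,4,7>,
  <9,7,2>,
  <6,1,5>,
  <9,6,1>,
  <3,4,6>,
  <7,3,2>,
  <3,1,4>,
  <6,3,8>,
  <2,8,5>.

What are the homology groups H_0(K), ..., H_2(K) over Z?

Order the vertices as 1 < 2 < 3 < 4 < 5 < 6 < 7 < 8 < 9. Listing each simplex with vertices in this order, K has dimension 2 with simplices:

  0-simplices (9): [1], [2], [3], [4], [5], [6], [7], [8], [9]
  1-simplices (27): (27 of them)
  2-simplices (18): [1,2,3], [1,2,5], [1,3,4], [1,4,9], [1,5,6], [1,6,9], [2,3,7], [2,5,8], [2,7,9], [2,8,9], [3,4,6], [3,6,8], [3,7,8], [4,5,6], [4,5,7], [4,7,9], [5,7,8], [6,8,9]

so the chain groups are C_0 ≅ Z^9, C_1 ≅ Z^27, C_2 ≅ Z^18.

∂_1: C_1 → C_0 maps an edge to its endpoints' difference, ∂[p,q] = q − p. For instance
  ∂[2,3] = [3] − [2].
The 9×27 boundary matrix has rank 8 and Smith normal form diag(1,1,1,1,1,1,1,1).

The boundary map ∂_2: C_2 → C_1 sends each 2-simplex [p,q,r] to [q,r] − [p,r] + [p,q]. For instance
  ∂[4,5,6] = [5,6] − [4,6] + [4,5],
  ∂[3,7,8] = [7,8] − [3,8] + [3,7].
As a 27×18 matrix over Z this has rank 18, with invariant factors (1,1,1,1,1,1,1,1,1,1,1,1,1,1,1,1,1,2).

Reading off H_k = ker ∂_k / im ∂_{k+1}:

  H_0: rank C_0 − rank ∂_1 = 9 − 8 = 1, and the invariant factors of ∂_1 are all 1, so H_0 = Z.
  H_1: rank ker ∂_1 − rank ∂_2 = (27 − 8) − 18 = 1, and ∂_2 has invariant factor 2 > 1, so H_1 = Z ⊕ Z/2.
  H_2: rank ker ∂_2 − rank ∂_3 = (18 − 18) − 0 = 0, and there is no ∂_3, so H_2 = 0.

(K is a triangulation of the Klein bottle.)

H_0 = Z,  H_1 = Z ⊕ Z/2,  H_2 = 0.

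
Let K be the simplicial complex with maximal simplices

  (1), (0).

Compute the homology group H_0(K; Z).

K has 2 vertices.
rank ∂_0 = 0, rank ∂_1 = 0 ⇒ b_0 = 2 − 0 − 0 = 2. So H_0 ≅ Z^2.

H_0 ≅ Z^2.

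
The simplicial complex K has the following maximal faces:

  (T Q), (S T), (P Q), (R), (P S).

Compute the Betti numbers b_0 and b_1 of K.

b_0 = 2, b_1 = 1.

Take the total order P < Q < R < S < T on the vertex set. Then K (dimension 1) consists of the simplices:

  0-simplices (5): P, Q, R, S, T
  1-simplices (4): PQ, PS, QT, ST

giving chain groups C_0 ≅ Z^5, C_1 ≅ Z^4.

The boundary map ∂_1: C_1 → C_0 maps an edge to its endpoints' difference, ∂[p,q] = q − p.
The 5×4 boundary matrix has rank 3 and Smith normal form diag(1,1,1).

From H_k ≅ ker(∂_k) / im(∂_{k+1}) we obtain:

  H_0: rank C_0 − rank ∂_1 = 5 − 3 = 2, and the invariant factors of ∂_1 are all 1, so H_0 ≅ Z^2.
  H_1: rank ker ∂_1 − rank ∂_2 = (4 − 3) − 0 = 1, and there is no ∂_2, so H_1 ≅ Z.

Hence the Betti numbers are b_0 = 2, b_1 = 1.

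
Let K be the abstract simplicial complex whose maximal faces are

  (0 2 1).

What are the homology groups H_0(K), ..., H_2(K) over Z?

K has 3 vertices, 3 edges, 1 triangle.
rank ∂_0 = 0, rank ∂_1 = 2 ⇒ b_0 = 3 − 0 − 2 = 1; all invariant factors of ∂_1 are 1 so no torsion. So H_0 ≅ Z.
rank ∂_1 = 2, rank ∂_2 = 1 ⇒ b_1 = 3 − 2 − 1 = 0; all invariant factors of ∂_2 are 1 so no torsion. So H_1 ≅ 0.
rank ∂_2 = 1, rank ∂_3 = 0 ⇒ b_2 = 1 − 1 − 0 = 0. So H_2 ≅ 0.

H_0 = Z,  H_1 = 0,  H_2 = 0.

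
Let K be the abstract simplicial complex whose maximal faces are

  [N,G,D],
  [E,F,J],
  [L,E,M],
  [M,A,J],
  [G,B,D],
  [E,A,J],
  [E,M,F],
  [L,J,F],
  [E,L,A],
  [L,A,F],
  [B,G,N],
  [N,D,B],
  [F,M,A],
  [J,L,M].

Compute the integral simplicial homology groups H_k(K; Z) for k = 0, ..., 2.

Fix the vertex order A < B < D < E < F < G < J < L < M < N and write every simplex with vertices in increasing order. Then dim K = 2 and the simplices of K are:

  0-simplices (10): A, B, D, E, F, G, J, L, M, N
  1-simplices (21): AE, AF, AJ, AL, AM, BD, BG, BN, DG, DN, EF, EJ, EL, EM, FJ, FL, FM, GN, JL, JM, LM
  2-simplices (14): AEJ, AEL, AFL, AFM, AJM, BDG, BDN, BGN, DGN, EFJ, EFM, ELM, FJL, JLM

Hence C_0 ≅ Z^10, C_1 ≅ Z^21, C_2 ≅ Z^14.

∂_1: C_1 → C_0 maps an edge to its endpoints' difference, ∂[p,q] = q − p. For instance
  ∂BG = G − B.
The resulting 10×21 matrix has rank 8, and its Smith normal form has invariant factors (1,1,1,1,1,1,1,1).

Boundary ∂_2: C_2 → C_1 maps a triangle to the signed sum of its edges. For instance
  ∂EFJ = FJ − EJ + EF,
  ∂BDN = DN − BN + BD.
This gives a 21×14 integer matrix of rank 13; reducing to Smith normal form yields diagonal entries (1,1,1,1,1,1,1,1,1,1,1,1,2).

Computing H_k = (kernel of ∂_k) / (image of ∂_{k+1}):

  H_0: rank C_0 − rank ∂_1 = 10 − 8 = 2, and the invariant factors of ∂_1 are all 1, so H_0 ≅ Z^2.
  H_1: rank ker ∂_1 − rank ∂_2 = (21 − 8) − 13 = 0, and ∂_2 has invariant factor 2 > 1, so H_1 ≅ Z/2.
  H_2: rank ker ∂_2 − rank ∂_3 = (14 − 13) − 0 = 1, and there is no ∂_3, so H_2 ≅ Z.

As a check, the Euler characteristic is 10 − 21 + 14 = 3, which agrees with 2 − 0 + 1 = 3.

H_0 ≅ Z^2,  H_1 ≅ Z/2,  H_2 ≅ Z.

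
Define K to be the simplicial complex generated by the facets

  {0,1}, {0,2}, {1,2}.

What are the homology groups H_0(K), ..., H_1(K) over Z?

K has 3 vertices, 3 edges.
rank ∂_0 = 0, rank ∂_1 = 2 ⇒ b_0 = 3 − 0 − 2 = 1; all invariant factors of ∂_1 are 1 so no torsion. So H_0 = Z.
rank ∂_1 = 2, rank ∂_2 = 0 ⇒ b_1 = 3 − 2 − 0 = 1. So H_1 = Z.

H_0 = Z,  H_1 = Z.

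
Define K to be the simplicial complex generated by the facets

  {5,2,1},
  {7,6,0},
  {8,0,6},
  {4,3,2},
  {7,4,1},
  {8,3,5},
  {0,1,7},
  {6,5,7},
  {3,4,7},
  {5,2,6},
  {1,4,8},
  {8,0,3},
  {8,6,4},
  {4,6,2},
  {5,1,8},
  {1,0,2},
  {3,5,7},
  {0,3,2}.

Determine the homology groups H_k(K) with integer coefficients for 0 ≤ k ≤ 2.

Fix the vertex order 0 < 1 < 2 < 3 < 4 < 5 < 6 < 7 < 8 and write every simplex with vertices in increasing order. Then dim K = 2 and the simplices of K are:

  0-simplices (9): [0], [1], [2], [3], [4], [5], [6], [7], [8]
  1-simplices (27): (27 of them)
  2-simplices (18): [0,1,2], [0,1,7], [0,2,3], [0,3,8], [0,6,7], [0,6,8], [1,2,5], [1,4,7], [1,4,8], [1,5,8], [2,3,4], [2,4,6], [2,5,6], [3,4,7], [3,5,7], [3,5,8], [4,6,8], [5,6,7]

Hence C_0 ≅ Z^9, C_1 ≅ Z^27, C_2 ≅ Z^18.

The boundary map ∂_1: C_1 → C_0 sends each edge [p,q] (with p < q) to q − p. For instance
  ∂[3,4] = [4] − [3].
The resulting 9×27 matrix has rank 8, and its Smith normal form has invariant factors (1,1,1,1,1,1,1,1).

Boundary ∂_2: C_2 → C_1 maps a triangle to the signed sum of its edges. For instance
  ∂[2,5,6] = [5,6] − [2,6] + [2,5],
  ∂[0,6,7] = [6,7] − [0,7] + [0,6].
The resulting 27×18 matrix has rank 17, and its Smith normal form has invariant factors (1,1,1,1,1,1,1,1,1,1,1,1,1,1,1,1,1).

From H_k ≅ ker(∂_k) / im(∂_{k+1}) we obtain:

  H_0: rank C_0 − rank ∂_1 = 9 − 8 = 1, and the invariant factors of ∂_1 are all 1, so H_0 = Z.
  H_1: rank ker ∂_1 − rank ∂_2 = (27 − 8) − 17 = 2, and the invariant factors of ∂_2 are all 1, so H_1 = Z^2.
  H_2: rank ker ∂_2 − rank ∂_3 = (18 − 17) − 0 = 1, and there is no ∂_3, so H_2 = Z.

As a check, the Euler characteristic is 9 − 27 + 18 = 0, which agrees with 1 − 2 + 1 = 0.

H_0 ≅ Z,  H_1 ≅ Z^2,  H_2 ≅ Z.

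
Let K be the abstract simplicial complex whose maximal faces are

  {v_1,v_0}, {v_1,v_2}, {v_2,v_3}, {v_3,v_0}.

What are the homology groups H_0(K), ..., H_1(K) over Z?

We work with the vertex ordering v_0 < v_1 < v_2 < v_3. The simplices of K, each written with vertices in increasing order, are:

  0-simplices (4): [v_0], [v_1], [v_2], [v_3]
  1-simplices (4): [v_0,v_1], [v_0,v_3], [v_1,v_2], [v_2,v_3]

so the chain groups are C_0 ≅ Z^4, C_1 ≅ Z^4.

∂_1: C_1 → C_0 is given by ∂[p,q] = [q] − [p].
The 4×4 boundary matrix has rank 3 and Smith normal form diag(1,1,1).

Reading off H_k = ker ∂_k / im ∂_{k+1}:

  H_0: rank C_0 − rank ∂_1 = 4 − 3 = 1, and the invariant factors of ∂_1 are all 1, so H_0 ≅ Z.
  H_1: rank ker ∂_1 − rank ∂_2 = (4 − 3) − 0 = 1, and there is no ∂_2, so H_1 ≅ Z.

H_0 = Z,  H_1 = Z.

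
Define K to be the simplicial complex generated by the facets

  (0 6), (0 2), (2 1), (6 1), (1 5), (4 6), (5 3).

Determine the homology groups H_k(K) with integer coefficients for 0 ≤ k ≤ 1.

H_0 = Z,  H_1 = Z.

K has 7 vertices, 7 edges.
rank ∂_0 = 0, rank ∂_1 = 6 ⇒ b_0 = 7 − 0 − 6 = 1; all invariant factors of ∂_1 are 1 so no torsion. So H_0 ≅ Z.
rank ∂_1 = 6, rank ∂_2 = 0 ⇒ b_1 = 7 − 6 − 0 = 1. So H_1 ≅ Z.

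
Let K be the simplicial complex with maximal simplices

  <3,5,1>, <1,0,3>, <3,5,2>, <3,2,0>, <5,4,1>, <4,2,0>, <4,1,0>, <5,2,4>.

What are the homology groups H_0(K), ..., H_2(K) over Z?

H_0 = Z,  H_1 = 0,  H_2 = Z.

Take the total order 0 < 1 < 2 < 3 < 4 < 5 on the vertex set. Then K (dimension 2) consists of the simplices:

  0-simplices (6): [0], [1], [2], [3], [4], [5]
  1-simplices (12): [0,1], [0,2], [0,3], [0,4], [1,3], [1,4], [1,5], [2,3], [2,4], [2,5], [3,5], [4,5]
  2-simplices (8): [0,1,3], [0,1,4], [0,2,3], [0,2,4], [1,3,5], [1,4,5], [2,3,5], [2,4,5]

Hence C_0 ≅ Z^6, C_1 ≅ Z^12, C_2 ≅ Z^8.

Boundary ∂_1: C_1 → C_0 sends each edge [p,q] (with p < q) to q − p. For instance
  ∂[2,3] = [3] − [2].
The 6×12 boundary matrix has rank 5 and Smith normal form diag(1,1,1,1,1).

Boundary ∂_2: C_2 → C_1 maps a triangle to the signed sum of its edges. For instance
  ∂[1,4,5] = [4,5] − [1,5] + [1,4],
  ∂[0,1,3] = [1,3] − [0,3] + [0,1].
The resulting 12×8 matrix has rank 7, and its Smith normal form has invariant factors (1,1,1,1,1,1,1).

Now H_k = ker ∂_k / im ∂_{k+1}, so:

  H_0: rank C_0 − rank ∂_1 = 6 − 5 = 1, and the invariant factors of ∂_1 are all 1, so H_0 ≅ Z.
  H_1: rank ker ∂_1 − rank ∂_2 = (12 − 5) − 7 = 0, and the invariant factors of ∂_2 are all 1, so H_1 ≅ 0.
  H_2: rank ker ∂_2 − rank ∂_3 = (8 − 7) − 0 = 1, and there is no ∂_3, so H_2 ≅ Z.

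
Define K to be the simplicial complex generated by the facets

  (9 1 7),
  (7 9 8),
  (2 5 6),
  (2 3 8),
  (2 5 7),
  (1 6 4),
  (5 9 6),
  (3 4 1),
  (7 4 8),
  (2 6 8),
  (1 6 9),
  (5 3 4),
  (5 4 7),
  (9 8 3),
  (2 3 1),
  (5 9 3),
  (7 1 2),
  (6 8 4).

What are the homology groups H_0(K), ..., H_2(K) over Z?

We work with the vertex ordering 1 < 2 < 3 < 4 < 5 < 6 < 7 < 8 < 9. The simplices of K, each written with vertices in increasing order, are:

  0-simplices (9): [1], [2], [3], [4], [5], [6], [7], [8], [9]
  1-simplices (27): (27 of them)
  2-simplices (18): [1,2,3], [1,2,7], [1,3,4], [1,4,6], [1,6,9], [1,7,9], [2,3,8], [2,5,6], [2,5,7], [2,6,8], [3,4,5], [3,5,9], [3,8,9], [4,5,7], [4,6,8], [4,7,8], [5,6,9], [7,8,9]

so the chain groups are C_0 ≅ Z^9, C_1 ≅ Z^27, C_2 ≅ Z^18.

Boundary ∂_1: C_1 → C_0 is given by ∂[p,q] = [q] − [p].
This gives a 9×27 integer matrix of rank 8; reducing to Smith normal form yields diagonal entries (1,1,1,1,1,1,1,1).

The boundary map ∂_2: C_2 → C_1 sends each 2-simplex [p,q,r] to [q,r] − [p,r] + [p,q]. For instance
  ∂[1,7,9] = [7,9] − [1,9] + [1,7],
  ∂[1,2,3] = [2,3] − [1,3] + [1,2].
This gives a 27×18 integer matrix of rank 17; reducing to Smith normal form yields diagonal entries (1,1,1,1,1,1,1,1,1,1,1,1,1,1,1,1,1).

Now H_k = ker ∂_k / im ∂_{k+1}, so:

  H_0: rank C_0 − rank ∂_1 = 9 − 8 = 1, and the invariant factors of ∂_1 are all 1, so H_0 ≅ Z.
  H_1: rank ker ∂_1 − rank ∂_2 = (27 − 8) − 17 = 2, and the invariant factors of ∂_2 are all 1, so H_1 ≅ Z^2.
  H_2: rank ker ∂_2 − rank ∂_3 = (18 − 17) − 0 = 1, and there is no ∂_3, so H_2 ≅ Z.

As a check, the Euler characteristic is 9 − 27 + 18 = 0, which agrees with 1 − 2 + 1 = 0.
(K is a triangulation of the torus T^2.)

H_0 ≅ Z,  H_1 ≅ Z^2,  H_2 ≅ Z.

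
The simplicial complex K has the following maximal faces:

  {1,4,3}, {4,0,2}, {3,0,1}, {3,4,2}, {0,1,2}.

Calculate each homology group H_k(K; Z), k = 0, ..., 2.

H_0 = Z,  H_1 = Z,  H_2 = 0.

Fix the vertex order 0 < 1 < 2 < 3 < 4 and write every simplex with vertices in increasing order. Then dim K = 2 and the simplices of K are:

  0-simplices (5): [0], [1], [2], [3], [4]
  1-simplices (10): [0,1], [0,2], [0,3], [0,4], [1,2], [1,3], [1,4], [2,3], [2,4], [3,4]
  2-simplices (5): [0,1,2], [0,1,3], [0,2,4], [1,3,4], [2,3,4]

giving chain groups C_0 ≅ Z^5, C_1 ≅ Z^10, C_2 ≅ Z^5.

Boundary ∂_1: C_1 → C_0 maps an edge to its endpoints' difference, ∂[p,q] = q − p. For instance
  ∂[2,3] = [3] − [2].
This gives a 5×10 integer matrix of rank 4; reducing to Smith normal form yields diagonal entries (1,1,1,1).

Boundary ∂_2: C_2 → C_1 acts by ∂[p,q,r] = [q,r] − [p,r] + [p,q]. For instance
  ∂[1,3,4] = [3,4] − [1,4] + [1,3],
  ∂[0,1,3] = [1,3] − [0,3] + [0,1].
As a 10×5 matrix over Z this has rank 5, with invariant factors (1,1,1,1,1).

Computing H_k = (kernel of ∂_k) / (image of ∂_{k+1}):

  H_0: rank C_0 − rank ∂_1 = 5 − 4 = 1, and the invariant factors of ∂_1 are all 1, so H_0 = Z.
  H_1: rank ker ∂_1 − rank ∂_2 = (10 − 4) − 5 = 1, and the invariant factors of ∂_2 are all 1, so H_1 = Z.
  H_2: rank ker ∂_2 − rank ∂_3 = (5 − 5) − 0 = 0, and there is no ∂_3, so H_2 = 0.

(K is a triangulation of the Möbius band.)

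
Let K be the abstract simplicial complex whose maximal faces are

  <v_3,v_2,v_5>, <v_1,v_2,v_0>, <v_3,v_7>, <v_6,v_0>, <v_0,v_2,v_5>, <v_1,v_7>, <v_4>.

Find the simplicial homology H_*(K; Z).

H_0 ≅ Z^2,  H_1 ≅ Z,  H_2 = 0.

K has 8 vertices, 10 edges, 3 triangles.
rank ∂_0 = 0, rank ∂_1 = 6 ⇒ b_0 = 8 − 0 − 6 = 2; all invariant factors of ∂_1 are 1 so no torsion. So H_0 ≅ Z^2.
rank ∂_1 = 6, rank ∂_2 = 3 ⇒ b_1 = 10 − 6 − 3 = 1; all invariant factors of ∂_2 are 1 so no torsion. So H_1 ≅ Z.
rank ∂_2 = 3, rank ∂_3 = 0 ⇒ b_2 = 3 − 3 − 0 = 0. So H_2 ≅ 0.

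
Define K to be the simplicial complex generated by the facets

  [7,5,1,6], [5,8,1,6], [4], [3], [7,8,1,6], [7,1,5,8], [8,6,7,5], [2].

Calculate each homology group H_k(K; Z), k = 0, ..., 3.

H_0 ≅ Z^4,  H_1 = 0,  H_2 = 0,  H_3 ≅ Z.

Order the vertices as 1 < 2 < 3 < 4 < 5 < 6 < 7 < 8. Listing each simplex with vertices in this order, K has dimension 3 with simplices:

  0-simplices (8): [1], [2], [3], [4], [5], [6], [7], [8]
  1-simplices (10): [1,5], [1,6], [1,7], [1,8], [5,6], [5,7], [5,8], [6,7], [6,8], [7,8]
  2-simplices (10): [1,5,6], [1,5,7], [1,5,8], [1,6,7], [1,6,8], [1,7,8], [5,6,7], [5,6,8], [5,7,8], [6,7,8]
  3-simplices (5): [1,5,6,7], [1,5,6,8], [1,5,7,8], [1,6,7,8], [5,6,7,8]

Hence C_0 ≅ Z^8, C_1 ≅ Z^10, C_2 ≅ Z^10, C_3 ≅ Z^5.

Boundary ∂_1: C_1 → C_0 maps an edge to its endpoints' difference, ∂[p,q] = q − p. For instance
  ∂[1,6] = [6] − [1].
As a 8×10 matrix over Z this has rank 4, with invariant factors (1,1,1,1).

The boundary map ∂_2: C_2 → C_1 maps a triangle to the signed sum of its edges. For instance
  ∂[6,7,8] = [7,8] − [6,8] + [6,7],
  ∂[1,5,6] = [5,6] − [1,6] + [1,5].
This gives a 10×10 integer matrix of rank 6; reducing to Smith normal form yields diagonal entries (1,1,1,1,1,1).

The boundary map ∂_3: C_3 → C_2 sends each 3-simplex σ to the alternating sum Σ_i (−1)^i (σ with its i-th vertex removed). For instance
  ∂[1,6,7,8] = [6,7,8] − [1,7,8] + [1,6,8] − [1,6,7],
  ∂[1,5,6,7] = [5,6,7] − [1,6,7] + [1,5,7] − [1,5,6].
This gives a 10×5 integer matrix of rank 4; reducing to Smith normal form yields diagonal entries (1,1,1,1).

Now H_k = ker ∂_k / im ∂_{k+1}, so:

  H_0: rank C_0 − rank ∂_1 = 8 − 4 = 4, and the invariant factors of ∂_1 are all 1, so H_0 = Z^4.
  H_1: rank ker ∂_1 − rank ∂_2 = (10 − 4) − 6 = 0, and the invariant factors of ∂_2 are all 1, so H_1 = 0.
  H_2: rank ker ∂_2 − rank ∂_3 = (10 − 6) − 4 = 0, and the invariant factors of ∂_3 are all 1, so H_2 = 0.
  H_3: rank ker ∂_3 − rank ∂_4 = (5 − 4) − 0 = 1, and there is no ∂_4, so H_3 = Z.

(K is a triangulation of the disjoint union of a set of 3 points and the 3-sphere S^3.)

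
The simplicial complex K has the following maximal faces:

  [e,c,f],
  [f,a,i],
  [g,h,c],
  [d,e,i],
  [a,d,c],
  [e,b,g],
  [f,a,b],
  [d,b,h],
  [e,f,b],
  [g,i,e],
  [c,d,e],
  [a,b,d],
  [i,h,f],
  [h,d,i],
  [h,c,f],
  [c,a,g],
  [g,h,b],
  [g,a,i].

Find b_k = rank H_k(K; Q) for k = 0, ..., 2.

b_0 = 1, b_1 = 2, b_2 = 1.

Take the total order a < b < c < d < e < f < g < h < i on the vertex set. Then K (dimension 2) consists of the simplices:

  0-simplices (9): a, b, c, d, e, f, g, h, i
  1-simplices (27): ab, ac, ad, af, ag, ai, bd, be, bf, bg, bh, cd, ce, cf, cg, ch, de, dh, di, ef, eg, ei, fh, fi, gh, gi, hi
  2-simplices (18): abd, abf, acd, acg, afi, agi, bdh, bef, beg, bgh, cde, cef, cfh, cgh, dei, dhi, egi, fhi

Hence C_0 ≅ Z^9, C_1 ≅ Z^27, C_2 ≅ Z^18.

∂_1: C_1 → C_0 maps an edge to its endpoints' difference, ∂[p,q] = q − p. For instance
  ∂eg = g − e.
The resulting 9×27 matrix has rank 8, and its Smith normal form has invariant factors (1,1,1,1,1,1,1,1).

The boundary map ∂_2: C_2 → C_1 acts by ∂[p,q,r] = [q,r] − [p,r] + [p,q]. For instance
  ∂cde = de − ce + cd,
  ∂bef = ef − bf + be.
As a 27×18 matrix over Z this has rank 17, with invariant factors (1,1,1,1,1,1,1,1,1,1,1,1,1,1,1,1,1).

Computing H_k = (kernel of ∂_k) / (image of ∂_{k+1}):

  H_0: rank C_0 − rank ∂_1 = 9 − 8 = 1, and the invariant factors of ∂_1 are all 1, so H_0 ≅ Z.
  H_1: rank ker ∂_1 − rank ∂_2 = (27 − 8) − 17 = 2, and the invariant factors of ∂_2 are all 1, so H_1 ≅ Z^2.
  H_2: rank ker ∂_2 − rank ∂_3 = (18 − 17) − 0 = 1, and there is no ∂_3, so H_2 ≅ Z.

Hence the Betti numbers are b_0 = 1, b_1 = 2, b_2 = 1.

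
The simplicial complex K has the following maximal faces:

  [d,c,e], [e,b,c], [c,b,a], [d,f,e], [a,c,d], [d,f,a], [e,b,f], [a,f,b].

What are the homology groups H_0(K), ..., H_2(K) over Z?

Take the total order a < b < c < d < e < f on the vertex set. Then K (dimension 2) consists of the simplices:

  0-simplices (6): a, b, c, d, e, f
  1-simplices (12): ab, ac, ad, af, bc, be, bf, cd, ce, de, df, ef
  2-simplices (8): abc, abf, acd, adf, bce, bef, cde, def

so the chain groups are C_0 ≅ Z^6, C_1 ≅ Z^12, C_2 ≅ Z^8.

∂_1: C_1 → C_0 sends each edge [p,q] (with p < q) to q − p.
The resulting 6×12 matrix has rank 5, and its Smith normal form has invariant factors (1,1,1,1,1).

Boundary ∂_2: C_2 → C_1 sends each 2-simplex [p,q,r] to [q,r] − [p,r] + [p,q]. For instance
  ∂abf = bf − af + ab,
  ∂adf = df − af + ad.
The resulting 12×8 matrix has rank 7, and its Smith normal form has invariant factors (1,1,1,1,1,1,1).

From H_k ≅ ker(∂_k) / im(∂_{k+1}) we obtain:

  H_0: rank C_0 − rank ∂_1 = 6 − 5 = 1, and the invariant factors of ∂_1 are all 1, so H_0 = Z.
  H_1: rank ker ∂_1 − rank ∂_2 = (12 − 5) − 7 = 0, and the invariant factors of ∂_2 are all 1, so H_1 = 0.
  H_2: rank ker ∂_2 − rank ∂_3 = (8 − 7) − 0 = 1, and there is no ∂_3, so H_2 = Z.

H_0 ≅ Z,  H_1 = 0,  H_2 ≅ Z.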